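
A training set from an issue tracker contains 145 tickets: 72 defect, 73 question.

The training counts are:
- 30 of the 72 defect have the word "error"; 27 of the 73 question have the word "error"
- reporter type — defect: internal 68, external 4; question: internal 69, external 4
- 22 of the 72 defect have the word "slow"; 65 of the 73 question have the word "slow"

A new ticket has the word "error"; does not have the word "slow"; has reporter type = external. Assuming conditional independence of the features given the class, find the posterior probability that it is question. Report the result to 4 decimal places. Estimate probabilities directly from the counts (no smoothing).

0.1229

defect: (72/145) × (30/72) × (4/72) × (50/72) ≈ 0.00798212
question: (73/145) × (27/73) × (4/73) × (8/73) ≈ 0.00111815
P(question | x) = 0.00111815 / 0.00910027 ≈ 0.1229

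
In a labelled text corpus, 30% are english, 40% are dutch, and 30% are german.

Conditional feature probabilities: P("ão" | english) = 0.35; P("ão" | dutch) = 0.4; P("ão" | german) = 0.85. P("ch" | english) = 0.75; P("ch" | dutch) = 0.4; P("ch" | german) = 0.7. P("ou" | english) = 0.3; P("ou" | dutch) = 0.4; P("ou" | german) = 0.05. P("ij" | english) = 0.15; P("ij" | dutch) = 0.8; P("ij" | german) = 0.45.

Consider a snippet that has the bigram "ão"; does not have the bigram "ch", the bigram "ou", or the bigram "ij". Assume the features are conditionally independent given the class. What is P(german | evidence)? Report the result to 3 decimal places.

0.596

english: 0.3 × 0.35 × (1−0.75) × (1−0.3) × (1−0.15) = 0.01561875
dutch: 0.4 × 0.4 × (1−0.4) × (1−0.4) × (1−0.8) = 0.01152
german: 0.3 × 0.85 × (1−0.7) × (1−0.05) × (1−0.45) = 0.03997125
P(german | x) = 0.03997125 / 0.06711 ≈ 0.596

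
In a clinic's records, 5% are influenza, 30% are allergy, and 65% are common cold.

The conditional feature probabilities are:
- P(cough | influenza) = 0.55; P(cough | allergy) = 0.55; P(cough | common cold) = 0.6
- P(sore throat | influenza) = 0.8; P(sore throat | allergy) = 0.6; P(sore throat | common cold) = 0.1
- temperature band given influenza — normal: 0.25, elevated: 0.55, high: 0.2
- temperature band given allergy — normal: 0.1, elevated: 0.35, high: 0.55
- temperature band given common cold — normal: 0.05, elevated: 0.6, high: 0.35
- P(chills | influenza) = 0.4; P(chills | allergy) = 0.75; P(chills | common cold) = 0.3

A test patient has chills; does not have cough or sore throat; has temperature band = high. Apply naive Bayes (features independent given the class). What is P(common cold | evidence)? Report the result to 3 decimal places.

0.520

influenza: 0.05 × (1−0.55) × (1−0.8) × 0.2 × 0.4 = 0.00036
allergy: 0.3 × (1−0.55) × (1−0.6) × 0.55 × 0.75 = 0.022275
common cold: 0.65 × (1−0.6) × (1−0.1) × 0.35 × 0.3 = 0.02457
P(common cold | x) = 0.02457 / 0.047205 ≈ 0.520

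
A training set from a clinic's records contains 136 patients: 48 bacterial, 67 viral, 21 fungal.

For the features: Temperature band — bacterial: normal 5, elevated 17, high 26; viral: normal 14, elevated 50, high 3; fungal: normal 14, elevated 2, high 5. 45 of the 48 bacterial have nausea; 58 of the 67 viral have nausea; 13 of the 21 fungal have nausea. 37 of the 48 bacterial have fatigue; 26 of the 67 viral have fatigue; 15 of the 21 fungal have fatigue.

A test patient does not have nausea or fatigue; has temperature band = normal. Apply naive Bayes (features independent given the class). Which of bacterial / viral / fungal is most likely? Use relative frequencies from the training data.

fungal

bacterial: (48/136) × (5/48) × (3/48) × (11/48) ≈ 0.000526578
viral: (67/136) × (14/67) × (9/67) × (41/67) ≈ 0.00846186
fungal: (21/136) × (14/21) × (8/21) × (6/21) ≈ 0.0112045
Highest score → fungal.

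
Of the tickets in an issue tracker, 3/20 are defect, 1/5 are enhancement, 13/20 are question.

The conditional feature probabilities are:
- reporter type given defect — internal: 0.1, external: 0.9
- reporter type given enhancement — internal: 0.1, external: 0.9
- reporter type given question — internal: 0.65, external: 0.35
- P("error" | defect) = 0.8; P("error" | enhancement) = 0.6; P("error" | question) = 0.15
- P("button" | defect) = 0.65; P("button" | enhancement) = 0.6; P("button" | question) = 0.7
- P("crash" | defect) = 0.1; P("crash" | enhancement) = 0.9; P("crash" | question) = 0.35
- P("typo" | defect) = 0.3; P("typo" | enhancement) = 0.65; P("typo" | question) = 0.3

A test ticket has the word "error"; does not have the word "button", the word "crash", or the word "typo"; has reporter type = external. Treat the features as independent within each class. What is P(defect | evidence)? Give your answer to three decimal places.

0.794

defect: 0.15 × 0.9 × 0.8 × (1−0.65) × (1−0.1) × (1−0.3) = 0.023814
enhancement: 0.2 × 0.9 × 0.6 × (1−0.6) × (1−0.9) × (1−0.65) = 0.001512
question: 0.65 × 0.35 × 0.15 × (1−0.7) × (1−0.35) × (1−0.3) = 0.0046580625
P(defect | x) = 0.023814 / 0.0299840625 ≈ 0.794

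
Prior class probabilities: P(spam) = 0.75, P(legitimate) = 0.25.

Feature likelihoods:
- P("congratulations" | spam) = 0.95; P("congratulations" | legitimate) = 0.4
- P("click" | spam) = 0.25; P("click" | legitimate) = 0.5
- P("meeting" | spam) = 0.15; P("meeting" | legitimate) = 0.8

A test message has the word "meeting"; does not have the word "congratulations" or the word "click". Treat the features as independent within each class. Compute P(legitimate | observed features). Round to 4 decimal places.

0.9343

spam: 0.75 × (1−0.95) × (1−0.25) × 0.15 = 0.00421875
legitimate: 0.25 × (1−0.4) × (1−0.5) × 0.8 = 0.06
P(legitimate | x) = 0.06 / 0.06421875 ≈ 0.9343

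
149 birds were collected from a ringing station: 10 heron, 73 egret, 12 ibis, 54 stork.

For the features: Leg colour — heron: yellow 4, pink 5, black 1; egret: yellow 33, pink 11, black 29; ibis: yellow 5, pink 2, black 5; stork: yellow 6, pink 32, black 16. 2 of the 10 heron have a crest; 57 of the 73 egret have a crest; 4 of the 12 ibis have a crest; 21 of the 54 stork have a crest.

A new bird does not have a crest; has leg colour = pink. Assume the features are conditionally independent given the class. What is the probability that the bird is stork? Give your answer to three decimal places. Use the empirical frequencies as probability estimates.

0.716

heron: (10/149) × (5/10) × (8/10) ≈ 0.0268456
egret: (73/149) × (11/73) × (16/73) ≈ 0.0161809
ibis: (12/149) × (2/12) × (8/12) ≈ 0.00894855
stork: (54/149) × (32/54) × (33/54) ≈ 0.131245
P(stork | x) = 0.131245 / 0.18322005 ≈ 0.716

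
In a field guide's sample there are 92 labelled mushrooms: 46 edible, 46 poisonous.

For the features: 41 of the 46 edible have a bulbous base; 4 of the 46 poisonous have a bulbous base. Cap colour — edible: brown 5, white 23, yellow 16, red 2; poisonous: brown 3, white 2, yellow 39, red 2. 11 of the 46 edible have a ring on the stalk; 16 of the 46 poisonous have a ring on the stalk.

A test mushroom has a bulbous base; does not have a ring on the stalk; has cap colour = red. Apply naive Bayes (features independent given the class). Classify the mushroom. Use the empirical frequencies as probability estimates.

edible

edible: (46/92) × (41/46) × (2/46) × (35/46) ≈ 0.0147427
poisonous: (46/92) × (4/46) × (2/46) × (30/46) ≈ 0.00123284
Highest score → edible.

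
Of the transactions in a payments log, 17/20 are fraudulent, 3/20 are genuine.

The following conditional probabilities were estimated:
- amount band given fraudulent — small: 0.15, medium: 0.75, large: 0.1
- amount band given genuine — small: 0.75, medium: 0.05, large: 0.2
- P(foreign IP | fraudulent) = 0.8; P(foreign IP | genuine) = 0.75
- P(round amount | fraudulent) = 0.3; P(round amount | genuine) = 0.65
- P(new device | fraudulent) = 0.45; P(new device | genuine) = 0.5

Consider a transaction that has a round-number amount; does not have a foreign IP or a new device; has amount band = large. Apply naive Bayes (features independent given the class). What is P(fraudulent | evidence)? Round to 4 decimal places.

0.5351

fraudulent: 0.85 × 0.1 × (1−0.8) × 0.3 × (1−0.45) = 0.002805
genuine: 0.15 × 0.2 × (1−0.75) × 0.65 × (1−0.5) = 0.0024375
P(fraudulent | x) = 0.002805 / 0.0052425 ≈ 0.5351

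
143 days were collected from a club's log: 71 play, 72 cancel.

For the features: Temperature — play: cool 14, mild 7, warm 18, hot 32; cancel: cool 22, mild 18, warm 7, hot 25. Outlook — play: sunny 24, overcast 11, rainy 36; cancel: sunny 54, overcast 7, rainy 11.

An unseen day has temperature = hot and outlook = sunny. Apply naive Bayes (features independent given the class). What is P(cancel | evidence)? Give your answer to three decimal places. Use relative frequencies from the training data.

0.634

play: (71/143) × (32/71) × (24/71) ≈ 0.0756427
cancel: (72/143) × (25/72) × (54/72) ≈ 0.131119
P(cancel | x) = 0.131119 / 0.2067617 ≈ 0.634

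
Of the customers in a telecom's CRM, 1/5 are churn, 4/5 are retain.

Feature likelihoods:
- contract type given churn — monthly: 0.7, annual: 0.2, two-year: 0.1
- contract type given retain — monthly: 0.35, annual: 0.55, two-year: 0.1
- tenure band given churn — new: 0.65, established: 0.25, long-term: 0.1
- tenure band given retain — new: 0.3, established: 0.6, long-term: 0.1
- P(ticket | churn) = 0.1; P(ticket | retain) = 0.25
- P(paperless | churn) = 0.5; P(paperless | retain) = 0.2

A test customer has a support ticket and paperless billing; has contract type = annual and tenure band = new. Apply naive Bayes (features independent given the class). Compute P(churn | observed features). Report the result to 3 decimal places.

0.165

churn: 0.2 × 0.2 × 0.65 × 0.1 × 0.5 = 0.0013
retain: 0.8 × 0.55 × 0.3 × 0.25 × 0.2 = 0.0066
P(churn | x) = 0.0013 / 0.0079 ≈ 0.165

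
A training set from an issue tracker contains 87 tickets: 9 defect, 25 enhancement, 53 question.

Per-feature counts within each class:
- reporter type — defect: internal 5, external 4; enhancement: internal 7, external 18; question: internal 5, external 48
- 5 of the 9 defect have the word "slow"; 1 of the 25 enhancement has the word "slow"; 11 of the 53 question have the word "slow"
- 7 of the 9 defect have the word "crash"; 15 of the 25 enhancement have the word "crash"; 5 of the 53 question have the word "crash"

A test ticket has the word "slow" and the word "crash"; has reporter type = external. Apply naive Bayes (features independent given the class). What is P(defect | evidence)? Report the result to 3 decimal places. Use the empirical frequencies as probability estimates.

defect: (9/87) × (4/9) × (5/9) × (7/9) ≈ 0.0198666
enhancement: (25/87) × (18/25) × (1/25) × (15/25) ≈ 0.00496552
question: (53/87) × (48/53) × (11/53) × (5/53) ≈ 0.0108027
P(defect | x) = 0.0198666 / 0.03563482 ≈ 0.558

0.558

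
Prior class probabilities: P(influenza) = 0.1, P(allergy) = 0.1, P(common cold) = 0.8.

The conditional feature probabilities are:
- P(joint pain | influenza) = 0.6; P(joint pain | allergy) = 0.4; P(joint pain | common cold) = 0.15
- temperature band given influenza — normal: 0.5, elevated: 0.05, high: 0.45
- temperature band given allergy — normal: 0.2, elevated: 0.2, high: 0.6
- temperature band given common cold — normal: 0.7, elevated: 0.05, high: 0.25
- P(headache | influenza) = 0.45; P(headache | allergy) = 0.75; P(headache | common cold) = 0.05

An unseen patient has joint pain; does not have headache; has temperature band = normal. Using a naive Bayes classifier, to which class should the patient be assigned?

common cold

influenza: 0.1 × 0.6 × 0.5 × (1−0.45) = 0.0165
allergy: 0.1 × 0.4 × 0.2 × (1−0.75) = 0.002
common cold: 0.8 × 0.15 × 0.7 × (1−0.05) = 0.0798
Highest score → common cold.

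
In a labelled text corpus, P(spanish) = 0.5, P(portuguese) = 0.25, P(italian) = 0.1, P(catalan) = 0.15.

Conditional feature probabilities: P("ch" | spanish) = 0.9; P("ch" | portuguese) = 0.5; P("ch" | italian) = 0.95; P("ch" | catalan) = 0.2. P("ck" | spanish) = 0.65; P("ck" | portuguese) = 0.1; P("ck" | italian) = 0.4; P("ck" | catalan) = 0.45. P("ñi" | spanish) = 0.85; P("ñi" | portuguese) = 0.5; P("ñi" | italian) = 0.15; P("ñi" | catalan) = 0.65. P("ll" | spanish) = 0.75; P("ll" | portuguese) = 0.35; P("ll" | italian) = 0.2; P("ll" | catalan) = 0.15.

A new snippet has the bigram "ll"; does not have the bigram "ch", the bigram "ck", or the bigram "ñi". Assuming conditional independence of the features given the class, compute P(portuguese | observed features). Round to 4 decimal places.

0.7681

spanish: 0.5 × (1−0.9) × (1−0.65) × (1−0.85) × 0.75 = 0.00196875
portuguese: 0.25 × (1−0.5) × (1−0.1) × (1−0.5) × 0.35 = 0.0196875
italian: 0.1 × (1−0.95) × (1−0.4) × (1−0.15) × 0.2 = 0.00051
catalan: 0.15 × (1−0.2) × (1−0.45) × (1−0.65) × 0.15 = 0.003465
P(portuguese | x) = 0.0196875 / 0.02563125 ≈ 0.7681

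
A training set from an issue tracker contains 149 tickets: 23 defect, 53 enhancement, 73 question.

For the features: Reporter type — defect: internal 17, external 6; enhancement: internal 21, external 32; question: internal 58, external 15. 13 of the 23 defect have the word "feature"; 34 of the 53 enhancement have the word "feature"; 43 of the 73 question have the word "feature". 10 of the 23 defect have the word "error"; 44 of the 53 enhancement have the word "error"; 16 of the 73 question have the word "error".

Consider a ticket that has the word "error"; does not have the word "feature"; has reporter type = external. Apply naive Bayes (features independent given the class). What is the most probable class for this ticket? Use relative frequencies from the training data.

defect: (23/149) × (6/23) × (10/23) × (10/23) ≈ 0.00761218
enhancement: (53/149) × (32/53) × (19/53) × (44/53) ≈ 0.0639173
question: (73/149) × (15/73) × (30/73) × (16/73) ≈ 0.00906777
Highest score → enhancement.

enhancement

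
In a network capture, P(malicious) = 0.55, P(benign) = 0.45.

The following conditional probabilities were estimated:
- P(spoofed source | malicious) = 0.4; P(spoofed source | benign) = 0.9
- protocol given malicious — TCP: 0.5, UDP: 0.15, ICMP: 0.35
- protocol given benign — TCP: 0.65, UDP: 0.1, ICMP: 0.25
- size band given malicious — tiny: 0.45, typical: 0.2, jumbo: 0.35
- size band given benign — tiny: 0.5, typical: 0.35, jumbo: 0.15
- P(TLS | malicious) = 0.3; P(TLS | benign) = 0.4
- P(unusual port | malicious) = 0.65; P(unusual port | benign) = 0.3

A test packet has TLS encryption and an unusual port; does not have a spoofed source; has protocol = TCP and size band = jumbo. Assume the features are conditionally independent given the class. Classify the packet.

malicious: 0.55 × (1−0.4) × 0.5 × 0.35 × 0.3 × 0.65 = 0.01126125
benign: 0.45 × (1−0.9) × 0.65 × 0.15 × 0.4 × 0.3 = 0.0005265
Highest score → malicious.

malicious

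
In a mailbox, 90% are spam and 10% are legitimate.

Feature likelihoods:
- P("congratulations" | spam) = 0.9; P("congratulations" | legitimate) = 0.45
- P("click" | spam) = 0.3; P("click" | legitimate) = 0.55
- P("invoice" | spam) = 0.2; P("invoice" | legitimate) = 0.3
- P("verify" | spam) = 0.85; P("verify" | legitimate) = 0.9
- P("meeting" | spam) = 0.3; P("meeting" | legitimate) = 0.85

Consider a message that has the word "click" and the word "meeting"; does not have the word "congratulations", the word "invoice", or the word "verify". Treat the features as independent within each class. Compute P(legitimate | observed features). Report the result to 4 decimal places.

0.6493

spam: 0.9 × (1−0.9) × 0.3 × (1−0.2) × (1−0.85) × 0.3 = 0.000972
legitimate: 0.1 × (1−0.45) × 0.55 × (1−0.3) × (1−0.9) × 0.85 = 0.001799875
P(legitimate | x) = 0.001799875 / 0.002771875 ≈ 0.6493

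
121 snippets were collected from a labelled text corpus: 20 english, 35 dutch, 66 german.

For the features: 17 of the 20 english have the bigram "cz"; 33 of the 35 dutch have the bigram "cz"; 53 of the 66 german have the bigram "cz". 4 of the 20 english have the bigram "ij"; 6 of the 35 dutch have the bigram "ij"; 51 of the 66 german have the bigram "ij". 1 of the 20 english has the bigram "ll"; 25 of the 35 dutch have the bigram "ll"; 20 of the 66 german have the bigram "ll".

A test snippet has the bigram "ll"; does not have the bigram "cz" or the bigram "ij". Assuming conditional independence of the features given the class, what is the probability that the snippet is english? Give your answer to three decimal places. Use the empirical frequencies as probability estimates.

0.055

english: (20/121) × (3/20) × (16/20) × (1/20) ≈ 0.000991736
dutch: (35/121) × (2/35) × (29/35) × (25/35) ≈ 0.00978243
german: (66/121) × (13/66) × (15/66) × (20/66) ≈ 0.00739931
P(english | x) = 0.000991736 / 0.018173476 ≈ 0.055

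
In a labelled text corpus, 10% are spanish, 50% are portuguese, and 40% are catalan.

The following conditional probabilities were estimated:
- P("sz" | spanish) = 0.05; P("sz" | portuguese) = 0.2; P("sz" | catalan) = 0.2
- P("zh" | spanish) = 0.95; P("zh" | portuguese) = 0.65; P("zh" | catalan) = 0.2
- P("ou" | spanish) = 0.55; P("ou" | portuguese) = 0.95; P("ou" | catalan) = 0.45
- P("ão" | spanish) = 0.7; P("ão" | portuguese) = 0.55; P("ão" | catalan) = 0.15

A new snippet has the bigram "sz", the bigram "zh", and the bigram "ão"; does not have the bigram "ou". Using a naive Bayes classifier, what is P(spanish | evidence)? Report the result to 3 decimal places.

spanish: 0.1 × 0.05 × 0.95 × (1−0.55) × 0.7 = 0.00149625
portuguese: 0.5 × 0.2 × 0.65 × (1−0.95) × 0.55 = 0.0017875
catalan: 0.4 × 0.2 × 0.2 × (1−0.45) × 0.15 = 0.00132
P(spanish | x) = 0.00149625 / 0.00460375 ≈ 0.325

0.325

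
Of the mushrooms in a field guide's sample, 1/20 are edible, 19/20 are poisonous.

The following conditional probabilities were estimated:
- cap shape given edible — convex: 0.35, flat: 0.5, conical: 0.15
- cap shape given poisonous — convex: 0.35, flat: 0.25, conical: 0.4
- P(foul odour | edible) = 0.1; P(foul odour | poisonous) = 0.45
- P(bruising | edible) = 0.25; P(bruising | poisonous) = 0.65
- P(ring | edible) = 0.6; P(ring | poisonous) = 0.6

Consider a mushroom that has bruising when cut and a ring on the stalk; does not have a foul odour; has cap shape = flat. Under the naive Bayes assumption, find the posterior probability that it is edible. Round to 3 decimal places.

0.062

edible: 0.05 × 0.5 × (1−0.1) × 0.25 × 0.6 = 0.003375
poisonous: 0.95 × 0.25 × (1−0.45) × 0.65 × 0.6 = 0.05094375
P(edible | x) = 0.003375 / 0.05431875 ≈ 0.062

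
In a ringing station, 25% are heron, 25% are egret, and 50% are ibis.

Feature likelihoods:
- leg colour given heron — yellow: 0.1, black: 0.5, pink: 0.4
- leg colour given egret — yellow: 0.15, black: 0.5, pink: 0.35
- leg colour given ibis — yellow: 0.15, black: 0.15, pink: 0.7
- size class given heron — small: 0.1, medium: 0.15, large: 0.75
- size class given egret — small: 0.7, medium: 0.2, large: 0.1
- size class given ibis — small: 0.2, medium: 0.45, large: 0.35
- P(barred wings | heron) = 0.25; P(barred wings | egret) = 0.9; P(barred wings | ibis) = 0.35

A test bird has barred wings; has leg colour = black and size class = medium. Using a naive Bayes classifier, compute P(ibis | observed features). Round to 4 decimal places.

heron: 0.25 × 0.5 × 0.15 × 0.25 = 0.0046875
egret: 0.25 × 0.5 × 0.2 × 0.9 = 0.0225
ibis: 0.5 × 0.15 × 0.45 × 0.35 = 0.0118125
P(ibis | x) = 0.0118125 / 0.039 ≈ 0.3029

0.3029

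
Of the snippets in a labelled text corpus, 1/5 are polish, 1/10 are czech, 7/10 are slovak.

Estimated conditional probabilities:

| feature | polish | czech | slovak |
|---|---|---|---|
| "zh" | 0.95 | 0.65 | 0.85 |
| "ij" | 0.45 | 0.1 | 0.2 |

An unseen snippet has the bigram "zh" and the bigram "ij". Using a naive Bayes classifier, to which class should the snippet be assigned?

slovak

polish: 0.2 × 0.95 × 0.45 = 0.0855
czech: 0.1 × 0.65 × 0.1 = 0.0065
slovak: 0.7 × 0.85 × 0.2 = 0.119
Highest score → slovak.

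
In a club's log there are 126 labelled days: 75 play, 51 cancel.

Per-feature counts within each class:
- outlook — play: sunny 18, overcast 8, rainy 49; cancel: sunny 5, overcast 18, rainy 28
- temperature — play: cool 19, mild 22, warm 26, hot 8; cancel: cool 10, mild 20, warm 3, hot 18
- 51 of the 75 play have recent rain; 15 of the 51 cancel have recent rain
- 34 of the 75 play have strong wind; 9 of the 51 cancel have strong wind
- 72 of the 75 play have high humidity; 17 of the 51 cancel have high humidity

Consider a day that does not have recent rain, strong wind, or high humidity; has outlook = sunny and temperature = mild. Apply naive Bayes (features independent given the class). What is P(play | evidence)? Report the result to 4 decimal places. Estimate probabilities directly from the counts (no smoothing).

play: (75/126) × (18/75) × (22/75) × (24/75) × (41/75) × (3/75) ≈ 0.000293222
cancel: (51/126) × (5/51) × (20/51) × (36/51) × (42/51) × (34/51) ≈ 0.00603086
P(play | x) = 0.000293222 / 0.006324082 ≈ 0.0464

0.0464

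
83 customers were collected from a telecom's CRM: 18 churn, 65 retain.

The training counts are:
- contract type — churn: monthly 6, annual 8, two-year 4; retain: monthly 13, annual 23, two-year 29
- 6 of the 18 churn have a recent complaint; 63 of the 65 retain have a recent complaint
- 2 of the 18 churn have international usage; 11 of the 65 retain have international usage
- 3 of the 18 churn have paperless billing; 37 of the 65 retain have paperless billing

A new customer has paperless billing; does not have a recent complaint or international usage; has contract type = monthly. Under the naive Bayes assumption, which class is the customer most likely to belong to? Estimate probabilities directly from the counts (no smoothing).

churn

churn: (18/83) × (6/18) × (12/18) × (16/18) × (3/18) ≈ 0.00713967
retain: (65/83) × (13/65) × (2/65) × (54/65) × (37/65) ≈ 0.00227903
Highest score → churn.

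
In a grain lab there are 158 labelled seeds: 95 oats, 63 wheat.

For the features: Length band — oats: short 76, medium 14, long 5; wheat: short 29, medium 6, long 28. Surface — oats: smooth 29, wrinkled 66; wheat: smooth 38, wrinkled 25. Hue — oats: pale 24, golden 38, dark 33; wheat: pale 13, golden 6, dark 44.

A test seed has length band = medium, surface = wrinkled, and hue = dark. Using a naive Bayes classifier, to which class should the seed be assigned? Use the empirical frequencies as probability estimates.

oats

oats: (95/158) × (14/95) × (66/95) × (33/95) ≈ 0.0213836
wheat: (63/158) × (6/63) × (25/63) × (44/63) ≈ 0.0105246
Highest score → oats.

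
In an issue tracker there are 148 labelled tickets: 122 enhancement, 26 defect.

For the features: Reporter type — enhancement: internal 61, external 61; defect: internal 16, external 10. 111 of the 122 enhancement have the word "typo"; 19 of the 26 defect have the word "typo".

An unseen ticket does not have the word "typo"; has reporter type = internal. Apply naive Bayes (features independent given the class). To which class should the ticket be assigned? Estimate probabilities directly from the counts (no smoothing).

enhancement: (122/148) × (61/122) × (11/122) ≈ 0.0371622
defect: (26/148) × (16/26) × (7/26) ≈ 0.029106
Highest score → enhancement.

enhancement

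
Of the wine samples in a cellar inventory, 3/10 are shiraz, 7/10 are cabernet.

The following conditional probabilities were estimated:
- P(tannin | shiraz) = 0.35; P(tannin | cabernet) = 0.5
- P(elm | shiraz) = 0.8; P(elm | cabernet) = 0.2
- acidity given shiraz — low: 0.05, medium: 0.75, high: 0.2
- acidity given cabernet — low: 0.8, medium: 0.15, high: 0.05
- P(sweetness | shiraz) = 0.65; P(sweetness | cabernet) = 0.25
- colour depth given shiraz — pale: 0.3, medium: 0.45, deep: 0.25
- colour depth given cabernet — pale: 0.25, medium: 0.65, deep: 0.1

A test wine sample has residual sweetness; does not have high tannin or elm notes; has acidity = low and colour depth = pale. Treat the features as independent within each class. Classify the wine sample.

shiraz: 0.3 × (1−0.35) × (1−0.8) × 0.05 × 0.65 × 0.3 = 0.00038025
cabernet: 0.7 × (1−0.5) × (1−0.2) × 0.8 × 0.25 × 0.25 = 0.014
Highest score → cabernet.

cabernet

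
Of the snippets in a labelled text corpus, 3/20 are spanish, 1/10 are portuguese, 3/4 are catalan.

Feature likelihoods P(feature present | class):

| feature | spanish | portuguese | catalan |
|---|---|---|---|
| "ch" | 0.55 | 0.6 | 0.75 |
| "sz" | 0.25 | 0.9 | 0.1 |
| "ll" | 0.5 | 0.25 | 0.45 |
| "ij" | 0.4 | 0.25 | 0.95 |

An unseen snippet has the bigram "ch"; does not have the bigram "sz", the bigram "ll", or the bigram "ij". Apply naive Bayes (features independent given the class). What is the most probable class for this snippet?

spanish

spanish: 0.15 × 0.55 × (1−0.25) × (1−0.5) × (1−0.4) = 0.0185625
portuguese: 0.1 × 0.6 × (1−0.9) × (1−0.25) × (1−0.25) = 0.003375
catalan: 0.75 × 0.75 × (1−0.1) × (1−0.45) × (1−0.95) = 0.013921875
Highest score → spanish.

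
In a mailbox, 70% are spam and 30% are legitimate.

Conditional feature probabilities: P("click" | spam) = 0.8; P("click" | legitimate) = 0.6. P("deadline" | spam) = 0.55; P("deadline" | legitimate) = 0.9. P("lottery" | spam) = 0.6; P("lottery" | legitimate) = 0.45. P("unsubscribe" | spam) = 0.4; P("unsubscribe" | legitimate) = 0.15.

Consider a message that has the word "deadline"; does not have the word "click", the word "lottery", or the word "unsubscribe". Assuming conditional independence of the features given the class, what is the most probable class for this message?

legitimate

spam: 0.7 × (1−0.8) × 0.55 × (1−0.6) × (1−0.4) = 0.01848
legitimate: 0.3 × (1−0.6) × 0.9 × (1−0.45) × (1−0.15) = 0.05049
Highest score → legitimate.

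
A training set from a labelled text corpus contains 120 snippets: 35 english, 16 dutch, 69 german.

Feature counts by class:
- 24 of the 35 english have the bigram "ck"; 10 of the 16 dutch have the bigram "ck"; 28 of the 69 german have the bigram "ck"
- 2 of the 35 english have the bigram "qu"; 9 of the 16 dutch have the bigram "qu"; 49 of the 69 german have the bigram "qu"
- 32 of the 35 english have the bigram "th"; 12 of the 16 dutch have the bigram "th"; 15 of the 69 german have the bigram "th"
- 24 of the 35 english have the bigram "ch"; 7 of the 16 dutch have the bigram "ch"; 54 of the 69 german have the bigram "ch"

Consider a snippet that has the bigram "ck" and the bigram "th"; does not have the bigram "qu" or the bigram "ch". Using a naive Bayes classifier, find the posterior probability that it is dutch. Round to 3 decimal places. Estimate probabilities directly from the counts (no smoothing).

0.211

english: (35/120) × (24/35) × (33/35) × (32/35) × (11/35) ≈ 0.0541854
dutch: (16/120) × (10/16) × (7/16) × (12/16) × (9/16) = 0.015380859375
german: (69/120) × (28/69) × (20/69) × (15/69) × (15/69) ≈ 0.00319626
P(dutch | x) = 0.015380859375 / 0.072762519375 ≈ 0.211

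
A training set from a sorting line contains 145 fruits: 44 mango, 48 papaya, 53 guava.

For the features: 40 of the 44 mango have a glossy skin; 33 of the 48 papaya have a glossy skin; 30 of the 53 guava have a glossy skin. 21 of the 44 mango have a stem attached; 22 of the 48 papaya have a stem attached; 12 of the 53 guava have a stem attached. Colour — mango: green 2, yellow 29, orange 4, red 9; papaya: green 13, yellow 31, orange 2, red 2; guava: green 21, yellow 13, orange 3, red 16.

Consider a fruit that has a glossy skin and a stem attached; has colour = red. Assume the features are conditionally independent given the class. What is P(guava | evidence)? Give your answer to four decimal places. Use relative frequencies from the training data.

mango: (44/145) × (40/44) × (21/44) × (9/44) ≈ 0.0269307
papaya: (48/145) × (33/48) × (22/48) × (2/48) ≈ 0.00434626
guava: (53/145) × (30/53) × (12/53) × (16/53) ≈ 0.0141417
P(guava | x) = 0.0141417 / 0.04541866 ≈ 0.3114

0.3114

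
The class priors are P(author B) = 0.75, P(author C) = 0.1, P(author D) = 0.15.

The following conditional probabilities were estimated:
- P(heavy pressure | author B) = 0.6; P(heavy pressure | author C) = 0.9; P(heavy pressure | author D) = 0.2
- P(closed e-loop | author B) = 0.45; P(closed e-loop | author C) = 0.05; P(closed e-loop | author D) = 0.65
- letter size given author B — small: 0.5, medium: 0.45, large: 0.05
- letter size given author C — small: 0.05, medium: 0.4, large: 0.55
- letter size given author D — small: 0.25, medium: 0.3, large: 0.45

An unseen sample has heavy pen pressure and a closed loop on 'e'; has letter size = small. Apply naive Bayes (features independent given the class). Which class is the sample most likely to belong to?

author B

author B: 0.75 × 0.6 × 0.45 × 0.5 = 0.10125
author C: 0.1 × 0.9 × 0.05 × 0.05 = 0.000225
author D: 0.15 × 0.2 × 0.65 × 0.25 = 0.004875
Highest score → author B.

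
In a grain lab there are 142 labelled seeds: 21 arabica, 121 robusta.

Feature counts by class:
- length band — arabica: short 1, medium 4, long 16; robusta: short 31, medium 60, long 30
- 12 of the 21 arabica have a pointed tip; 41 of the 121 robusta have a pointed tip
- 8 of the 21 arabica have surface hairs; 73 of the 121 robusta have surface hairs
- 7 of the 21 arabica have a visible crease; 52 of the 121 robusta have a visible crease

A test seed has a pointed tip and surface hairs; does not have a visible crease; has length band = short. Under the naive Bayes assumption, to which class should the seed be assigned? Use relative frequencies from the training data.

robusta

arabica: (21/142) × (1/21) × (12/21) × (8/21) × (14/21) ≈ 0.00102201
robusta: (121/142) × (31/121) × (41/121) × (73/121) × (69/121) ≈ 0.0254491
Highest score → robusta.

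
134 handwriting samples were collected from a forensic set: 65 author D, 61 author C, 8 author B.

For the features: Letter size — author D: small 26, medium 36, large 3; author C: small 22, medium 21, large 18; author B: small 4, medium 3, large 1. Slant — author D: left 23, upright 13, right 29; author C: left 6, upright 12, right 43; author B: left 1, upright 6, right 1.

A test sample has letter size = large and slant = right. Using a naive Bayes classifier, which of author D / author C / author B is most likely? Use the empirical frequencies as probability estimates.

author C

author D: (65/134) × (3/65) × (29/65) ≈ 0.00998852
author C: (61/134) × (18/61) × (43/61) ≈ 0.0946905
author B: (8/134) × (1/8) × (1/8) ≈ 0.000932836
Highest score → author C.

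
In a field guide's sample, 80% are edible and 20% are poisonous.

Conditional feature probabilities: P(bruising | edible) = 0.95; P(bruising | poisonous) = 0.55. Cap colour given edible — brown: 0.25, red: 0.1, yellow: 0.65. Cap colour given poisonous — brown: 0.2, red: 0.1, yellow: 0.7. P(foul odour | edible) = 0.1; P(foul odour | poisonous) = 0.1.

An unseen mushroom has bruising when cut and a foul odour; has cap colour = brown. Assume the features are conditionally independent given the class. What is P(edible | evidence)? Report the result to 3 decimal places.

0.896

edible: 0.8 × 0.95 × 0.25 × 0.1 = 0.019
poisonous: 0.2 × 0.55 × 0.2 × 0.1 = 0.0022
P(edible | x) = 0.019 / 0.0212 ≈ 0.896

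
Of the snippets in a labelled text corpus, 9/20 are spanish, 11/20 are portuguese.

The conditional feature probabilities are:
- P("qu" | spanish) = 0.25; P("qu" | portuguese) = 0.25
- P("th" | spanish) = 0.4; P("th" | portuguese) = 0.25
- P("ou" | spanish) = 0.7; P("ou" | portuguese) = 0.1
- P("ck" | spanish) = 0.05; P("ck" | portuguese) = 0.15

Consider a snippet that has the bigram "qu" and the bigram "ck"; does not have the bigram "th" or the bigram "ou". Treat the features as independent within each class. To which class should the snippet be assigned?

portuguese

spanish: 0.45 × 0.25 × (1−0.4) × (1−0.7) × 0.05 = 0.0010125
portuguese: 0.55 × 0.25 × (1−0.25) × (1−0.1) × 0.15 = 0.013921875
Highest score → portuguese.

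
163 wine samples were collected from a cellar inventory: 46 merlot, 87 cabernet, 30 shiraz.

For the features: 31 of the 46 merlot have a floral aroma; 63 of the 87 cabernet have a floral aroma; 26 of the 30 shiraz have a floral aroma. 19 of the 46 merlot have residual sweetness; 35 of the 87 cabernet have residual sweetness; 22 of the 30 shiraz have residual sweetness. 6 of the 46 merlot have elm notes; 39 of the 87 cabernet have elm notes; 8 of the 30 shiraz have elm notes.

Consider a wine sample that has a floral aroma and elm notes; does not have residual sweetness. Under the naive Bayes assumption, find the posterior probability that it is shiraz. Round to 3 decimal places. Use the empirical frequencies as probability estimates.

merlot: (46/163) × (31/46) × (27/46) × (6/46) ≈ 0.0145604
cabernet: (87/163) × (63/87) × (52/87) × (39/87) ≈ 0.103558
shiraz: (30/163) × (26/30) × (8/30) × (8/30) ≈ 0.0113429
P(shiraz | x) = 0.0113429 / 0.1294613 ≈ 0.088

0.088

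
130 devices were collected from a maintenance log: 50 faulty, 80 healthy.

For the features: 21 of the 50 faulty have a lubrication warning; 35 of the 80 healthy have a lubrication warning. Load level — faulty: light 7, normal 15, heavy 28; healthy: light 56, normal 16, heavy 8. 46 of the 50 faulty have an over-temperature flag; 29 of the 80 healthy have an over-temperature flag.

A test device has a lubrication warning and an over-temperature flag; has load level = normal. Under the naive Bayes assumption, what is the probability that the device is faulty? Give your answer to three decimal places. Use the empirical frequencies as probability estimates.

faulty: (50/130) × (21/50) × (15/50) × (46/50) ≈ 0.0445846
healthy: (80/130) × (35/80) × (16/80) × (29/80) ≈ 0.0195192
P(faulty | x) = 0.0445846 / 0.0641038 ≈ 0.696

0.696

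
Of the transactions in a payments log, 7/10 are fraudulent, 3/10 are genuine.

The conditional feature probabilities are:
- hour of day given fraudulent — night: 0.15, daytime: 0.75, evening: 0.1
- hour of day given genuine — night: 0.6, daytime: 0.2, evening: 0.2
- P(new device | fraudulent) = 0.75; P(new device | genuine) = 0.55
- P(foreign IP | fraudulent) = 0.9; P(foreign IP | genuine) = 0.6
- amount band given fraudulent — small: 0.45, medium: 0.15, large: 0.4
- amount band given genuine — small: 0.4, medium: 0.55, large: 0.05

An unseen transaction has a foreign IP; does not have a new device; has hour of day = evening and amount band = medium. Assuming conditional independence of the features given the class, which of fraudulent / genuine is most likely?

fraudulent: 0.7 × 0.1 × (1−0.75) × 0.9 × 0.15 = 0.0023625
genuine: 0.3 × 0.2 × (1−0.55) × 0.6 × 0.55 = 0.00891
Highest score → genuine.

genuine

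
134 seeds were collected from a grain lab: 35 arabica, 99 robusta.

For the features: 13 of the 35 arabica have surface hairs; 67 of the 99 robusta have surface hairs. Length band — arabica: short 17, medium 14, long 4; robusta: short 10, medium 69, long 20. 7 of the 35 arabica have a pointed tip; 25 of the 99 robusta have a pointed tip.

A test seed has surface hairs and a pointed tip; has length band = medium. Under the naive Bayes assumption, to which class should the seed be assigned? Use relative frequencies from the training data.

arabica: (35/134) × (13/35) × (14/35) × (7/35) ≈ 0.00776119
robusta: (99/134) × (67/99) × (69/99) × (25/99) ≈ 0.0880012
Highest score → robusta.

robusta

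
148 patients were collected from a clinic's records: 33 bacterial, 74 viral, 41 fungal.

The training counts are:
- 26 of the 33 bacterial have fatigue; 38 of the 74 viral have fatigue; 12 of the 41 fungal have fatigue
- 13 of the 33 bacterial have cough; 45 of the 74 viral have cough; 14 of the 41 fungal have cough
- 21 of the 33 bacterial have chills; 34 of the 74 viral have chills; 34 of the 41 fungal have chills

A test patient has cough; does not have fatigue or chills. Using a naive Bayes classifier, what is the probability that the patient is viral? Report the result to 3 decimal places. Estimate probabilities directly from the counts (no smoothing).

0.815

bacterial: (33/148) × (7/33) × (13/33) × (12/33) ≈ 0.00677537
viral: (74/148) × (36/74) × (45/74) × (40/74) ≈ 0.0799558
fungal: (41/148) × (29/41) × (14/41) × (7/41) ≈ 0.0114234
P(viral | x) = 0.0799558 / 0.09815457 ≈ 0.815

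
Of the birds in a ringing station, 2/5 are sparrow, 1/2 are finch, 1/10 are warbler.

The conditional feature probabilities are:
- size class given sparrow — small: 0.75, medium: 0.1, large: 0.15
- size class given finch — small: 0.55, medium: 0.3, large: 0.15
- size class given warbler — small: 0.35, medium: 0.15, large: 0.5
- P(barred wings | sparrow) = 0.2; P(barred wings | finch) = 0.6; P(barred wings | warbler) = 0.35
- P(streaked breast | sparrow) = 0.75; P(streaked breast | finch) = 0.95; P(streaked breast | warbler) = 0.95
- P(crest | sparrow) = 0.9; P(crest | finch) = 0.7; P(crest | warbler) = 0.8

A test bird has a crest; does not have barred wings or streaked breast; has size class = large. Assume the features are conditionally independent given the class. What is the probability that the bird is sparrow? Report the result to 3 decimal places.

0.821

sparrow: 0.4 × 0.15 × (1−0.2) × (1−0.75) × 0.9 = 0.0108
finch: 0.5 × 0.15 × (1−0.6) × (1−0.95) × 0.7 = 0.00105
warbler: 0.1 × 0.5 × (1−0.35) × (1−0.95) × 0.8 = 0.0013
P(sparrow | x) = 0.0108 / 0.01315 ≈ 0.821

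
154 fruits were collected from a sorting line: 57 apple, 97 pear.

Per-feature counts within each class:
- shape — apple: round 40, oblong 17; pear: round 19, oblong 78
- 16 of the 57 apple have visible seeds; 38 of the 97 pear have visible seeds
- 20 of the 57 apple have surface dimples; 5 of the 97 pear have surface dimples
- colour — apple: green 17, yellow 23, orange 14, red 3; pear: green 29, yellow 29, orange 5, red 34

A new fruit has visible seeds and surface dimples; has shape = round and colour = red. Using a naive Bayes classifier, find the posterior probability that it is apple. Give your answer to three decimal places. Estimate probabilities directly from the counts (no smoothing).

0.607

apple: (57/154) × (40/57) × (16/57) × (20/57) × (3/57) ≈ 0.00134644
pear: (97/154) × (19/97) × (38/97) × (5/97) × (34/97) ≈ 0.000873273
P(apple | x) = 0.00134644 / 0.002219713 ≈ 0.607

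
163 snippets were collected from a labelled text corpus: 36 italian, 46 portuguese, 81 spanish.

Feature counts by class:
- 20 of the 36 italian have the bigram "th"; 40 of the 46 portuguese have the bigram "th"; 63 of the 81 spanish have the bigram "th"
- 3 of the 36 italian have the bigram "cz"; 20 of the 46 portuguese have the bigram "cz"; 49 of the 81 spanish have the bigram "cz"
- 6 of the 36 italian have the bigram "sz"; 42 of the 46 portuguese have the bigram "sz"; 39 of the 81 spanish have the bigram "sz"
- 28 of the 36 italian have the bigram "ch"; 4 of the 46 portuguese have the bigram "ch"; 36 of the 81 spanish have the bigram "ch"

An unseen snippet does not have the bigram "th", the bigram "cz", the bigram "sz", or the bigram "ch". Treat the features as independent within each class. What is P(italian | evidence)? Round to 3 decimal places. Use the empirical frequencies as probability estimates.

italian: (36/163) × (16/36) × (33/36) × (30/36) × (8/36) ≈ 0.0166629
portuguese: (46/163) × (6/46) × (26/46) × (4/46) × (42/46) ≈ 0.00165186
spanish: (81/163) × (18/81) × (32/81) × (42/81) × (45/81) ≈ 0.0125673
P(italian | x) = 0.0166629 / 0.03088206 ≈ 0.540

0.540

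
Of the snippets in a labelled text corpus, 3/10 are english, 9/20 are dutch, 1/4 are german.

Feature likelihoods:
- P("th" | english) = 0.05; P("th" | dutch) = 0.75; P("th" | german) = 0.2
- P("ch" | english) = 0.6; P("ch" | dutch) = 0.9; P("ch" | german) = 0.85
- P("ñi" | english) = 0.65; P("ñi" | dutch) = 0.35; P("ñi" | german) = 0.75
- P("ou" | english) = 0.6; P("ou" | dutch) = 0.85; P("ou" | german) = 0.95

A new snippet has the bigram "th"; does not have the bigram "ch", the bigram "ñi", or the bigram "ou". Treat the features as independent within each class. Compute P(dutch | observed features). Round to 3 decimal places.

english: 0.3 × 0.05 × (1−0.6) × (1−0.65) × (1−0.6) = 0.00084
dutch: 0.45 × 0.75 × (1−0.9) × (1−0.35) × (1−0.85) = 0.003290625
german: 0.25 × 0.2 × (1−0.85) × (1−0.75) × (1−0.95) = 0.00009375
P(dutch | x) = 0.003290625 / 0.004224375 ≈ 0.779

0.779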